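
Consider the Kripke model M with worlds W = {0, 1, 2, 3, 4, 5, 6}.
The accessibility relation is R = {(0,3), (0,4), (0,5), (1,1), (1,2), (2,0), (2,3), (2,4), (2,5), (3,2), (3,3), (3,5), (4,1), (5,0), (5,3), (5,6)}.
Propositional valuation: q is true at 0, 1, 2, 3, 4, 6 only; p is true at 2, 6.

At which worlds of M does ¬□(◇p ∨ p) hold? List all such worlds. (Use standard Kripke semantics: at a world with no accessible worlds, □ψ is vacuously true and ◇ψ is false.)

Let φ = ¬□(◇p ∨ p). Evaluate φ at each world:
  0 (successors {3, 4, 5}): φ is true.
  1 (successors {1, 2}): φ is false.
  2 (successors {0, 3, 4, 5}): φ is true.
  3 (successors {2, 3, 5}): φ is false.
  4 (successors {1}): φ is false.
  5 (successors {0, 3, 6}): φ is true.
  6 (successors ∅): φ is false.
For instance, at 5:
  At 5: □(◇p ∨ p) is false, so ¬□(◇p ∨ p) is true.
    At 5: □(◇p ∨ p) requires ◇p ∨ p at every successor {0, 3, 6}.
      ◇p ∨ p fails at 0, so □(◇p ∨ p) is false at 5.
Satisfying worlds: {0, 2, 5}

0, 2, 5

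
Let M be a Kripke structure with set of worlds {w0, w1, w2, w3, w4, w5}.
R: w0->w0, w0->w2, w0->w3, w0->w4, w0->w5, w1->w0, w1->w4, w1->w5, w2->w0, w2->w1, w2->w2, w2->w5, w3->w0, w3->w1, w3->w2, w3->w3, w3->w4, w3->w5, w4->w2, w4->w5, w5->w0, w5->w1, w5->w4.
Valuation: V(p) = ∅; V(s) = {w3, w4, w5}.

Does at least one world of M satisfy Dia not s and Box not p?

Let φ = Dia not s and Box not p. Evaluate φ at each world:
  w0 (successors {w0, w2, w3, w4, w5}): φ is true.
  w1 (successors {w0, w4, w5}): φ is true.
  w2 (successors {w0, w1, w2, w5}): φ is true.
  w3 (successors {w0, w1, w2, w3, w4, w5}): φ is true.
  w4 (successors {w2, w5}): φ is true.
  w5 (successors {w0, w1, w4}): φ is true.
Detail at w0 (witness):
  At w0: Dia not s is true, Box not p is true, so Dia not s and Box not p is true.
    At w0: Dia not s requires not s at some successor in {w0, w2, w3, w4, w5}.
      not s holds at w0, so Dia not s is true at w0.
    At w0: Box not p requires not p at every successor {w0, w2, w3, w4, w5}.
      At w0: not p is true.
      At w2: not p is true.
      At w3: not p is true.
      At w4: not p is true.
      At w5: not p is true.
    So Box not p is true at w0.

Yes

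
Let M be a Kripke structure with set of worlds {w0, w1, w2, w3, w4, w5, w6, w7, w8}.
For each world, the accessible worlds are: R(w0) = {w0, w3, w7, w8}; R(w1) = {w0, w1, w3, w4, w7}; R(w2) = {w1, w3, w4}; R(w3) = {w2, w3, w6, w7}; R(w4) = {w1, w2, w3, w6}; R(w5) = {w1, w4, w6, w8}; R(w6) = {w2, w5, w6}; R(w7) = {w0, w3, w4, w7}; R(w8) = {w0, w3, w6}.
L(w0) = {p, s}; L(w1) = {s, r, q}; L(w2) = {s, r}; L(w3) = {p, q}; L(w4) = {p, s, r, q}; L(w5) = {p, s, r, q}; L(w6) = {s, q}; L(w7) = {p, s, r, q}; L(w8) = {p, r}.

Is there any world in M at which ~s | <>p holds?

Yes

Recall that <>ψ holds at a world iff ψ holds at some accessible world.
Let φ = ~s | <>p. Evaluate φ at each world:
  w0 (successors {w0, w3, w7, w8}): φ is true.
  w1 (successors {w0, w1, w3, w4, w7}): φ is true.
  w2 (successors {w1, w3, w4}): φ is true.
  w3 (successors {w2, w3, w6, w7}): φ is true.
  w4 (successors {w1, w2, w3, w6}): φ is true.
  w5 (successors {w1, w4, w6, w8}): φ is true.
  w6 (successors {w2, w5, w6}): φ is true.
  w7 (successors {w0, w3, w4, w7}): φ is true.
  w8 (successors {w0, w3, w6}): φ is true.
Detail at w0 (witness):
  At w0: ~s is false, <>p is true, so ~s | <>p is true.
    At w0: <>p requires p at some successor in {w0, w3, w7, w8}.
      p holds at w0, so <>p is true at w0.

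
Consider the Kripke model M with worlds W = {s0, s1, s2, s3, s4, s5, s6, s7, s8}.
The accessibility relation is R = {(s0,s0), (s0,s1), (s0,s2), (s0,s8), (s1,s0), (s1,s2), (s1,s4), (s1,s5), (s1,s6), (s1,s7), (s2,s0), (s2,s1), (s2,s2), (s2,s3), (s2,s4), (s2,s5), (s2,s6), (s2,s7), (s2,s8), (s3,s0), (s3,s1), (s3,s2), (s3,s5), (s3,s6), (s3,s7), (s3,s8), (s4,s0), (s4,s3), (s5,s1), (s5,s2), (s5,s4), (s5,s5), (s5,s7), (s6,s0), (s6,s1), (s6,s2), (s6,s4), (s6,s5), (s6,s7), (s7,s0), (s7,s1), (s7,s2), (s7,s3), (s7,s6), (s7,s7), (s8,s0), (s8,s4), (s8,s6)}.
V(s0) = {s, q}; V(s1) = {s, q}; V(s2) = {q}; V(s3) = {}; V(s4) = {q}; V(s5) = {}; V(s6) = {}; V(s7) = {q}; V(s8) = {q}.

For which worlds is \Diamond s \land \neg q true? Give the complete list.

Let φ = \Diamond s \land \neg q. Evaluate φ at each world:
  s0 (successors {s0, s1, s2, s8}): φ is false.
  s1 (successors {s0, s2, s4, s5, s6, s7}): φ is false.
  s2 (successors {s0, s1, s2, s3, s4, s5, s6, s7, s8}): φ is false.
  s3 (successors {s0, s1, s2, s5, s6, s7, s8}): φ is true.
  s4 (successors {s0, s3}): φ is false.
  s5 (successors {s1, s2, s4, s5, s7}): φ is true.
  s6 (successors {s0, s1, s2, s4, s5, s7}): φ is true.
  s7 (successors {s0, s1, s2, s3, s6, s7}): φ is false.
  s8 (successors {s0, s4, s6}): φ is false.
For instance, at s1:
  At s1: \Diamond s is true, \neg q is false, so \Diamond s \land \neg q is false.
    At s1: \Diamond s requires s at some successor in {s0, s2, s4, s5, s6, s7}.
      s holds at s0, so \Diamond s is true at s1.
Satisfying worlds: {s3, s5, s6}

s3, s5, s6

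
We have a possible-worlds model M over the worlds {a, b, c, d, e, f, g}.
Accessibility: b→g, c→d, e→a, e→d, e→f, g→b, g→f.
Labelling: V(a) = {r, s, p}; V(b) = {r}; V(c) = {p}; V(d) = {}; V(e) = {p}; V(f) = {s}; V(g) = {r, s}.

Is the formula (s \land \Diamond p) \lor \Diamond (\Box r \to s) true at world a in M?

At a: s \land \Diamond p is false, \Diamond (\Box r \to s) is false, so (s \land \Diamond p) \lor \Diamond (\Box r \to s) is false.
  At a: s is true, \Diamond p is false, so s \land \Diamond p is false.
    At a: no accessible worlds, so \Diamond p is false.
  At a: no accessible worlds, so \Diamond (\Box r \to s) is false.

No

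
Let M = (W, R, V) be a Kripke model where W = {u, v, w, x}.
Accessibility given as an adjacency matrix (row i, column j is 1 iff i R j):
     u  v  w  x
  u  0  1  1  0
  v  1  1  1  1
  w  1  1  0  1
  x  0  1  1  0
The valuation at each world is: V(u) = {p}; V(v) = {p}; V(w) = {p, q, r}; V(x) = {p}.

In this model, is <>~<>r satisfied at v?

Yes

At v: <>~<>r requires ~<>r at some successor in {u, v, w, x}.
  ~<>r holds at w, so <>~<>r is true at v.
    At w: <>r is false, so ~<>r is true.
      At w: <>r requires r at some successor in {u, v, x}.
        At u: r is false.
        At v: r is false.
        At x: r is false.
      So <>r is false at w.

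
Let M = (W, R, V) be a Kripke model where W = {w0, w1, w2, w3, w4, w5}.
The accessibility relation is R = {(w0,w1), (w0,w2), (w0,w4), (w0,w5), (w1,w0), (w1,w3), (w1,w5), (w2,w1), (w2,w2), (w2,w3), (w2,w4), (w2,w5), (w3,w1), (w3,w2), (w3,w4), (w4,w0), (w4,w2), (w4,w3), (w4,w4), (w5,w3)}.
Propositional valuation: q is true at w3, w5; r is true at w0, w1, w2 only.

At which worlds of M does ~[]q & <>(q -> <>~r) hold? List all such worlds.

Let φ = ~[]q & <>(q -> <>~r). Evaluate φ at each world:
  w0 (successors {w1, w2, w4, w5}): φ is true.
  w1 (successors {w0, w3, w5}): φ is true.
  w2 (successors {w1, w2, w3, w4, w5}): φ is true.
  w3 (successors {w1, w2, w4}): φ is true.
  w4 (successors {w0, w2, w3, w4}): φ is true.
  w5 (successors {w3}): φ is false.
For instance, at w2:
  At w2: ~[]q is true, <>(q -> <>~r) is true, so ~[]q & <>(q -> <>~r) is true.
    At w2: []q is false, so ~[]q is true.
      At w2: []q requires q at every successor {w1, w2, w3, w4, w5}.
        q fails at w1, so []q is false at w2.
    At w2: <>(q -> <>~r) requires q -> <>~r at some successor in {w1, w2, w3, w4, w5}.
      q -> <>~r holds at w1, so <>(q -> <>~r) is true at w2.
Satisfying worlds: {w0, w1, w2, w3, w4}

w0, w1, w2, w3, w4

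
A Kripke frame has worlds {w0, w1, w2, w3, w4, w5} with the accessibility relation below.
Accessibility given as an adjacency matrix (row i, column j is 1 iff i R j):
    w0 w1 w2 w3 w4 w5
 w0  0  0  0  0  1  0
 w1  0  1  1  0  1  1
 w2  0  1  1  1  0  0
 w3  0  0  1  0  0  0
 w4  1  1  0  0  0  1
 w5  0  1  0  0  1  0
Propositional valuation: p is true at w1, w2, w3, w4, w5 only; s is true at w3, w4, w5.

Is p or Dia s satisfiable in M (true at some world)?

Let φ = p or Dia s. Evaluate φ at each world:
  w0 (successors {w4}): φ is true.
  w1 (successors {w1, w2, w4, w5}): φ is true.
  w2 (successors {w1, w2, w3}): φ is true.
  w3 (successors {w2}): φ is true.
  w4 (successors {w0, w1, w5}): φ is true.
  w5 (successors {w1, w4}): φ is true.
Detail at w0 (witness):
  At w0: p is false, Dia s is true, so p or Dia s is true.
    At w0: Dia s requires s at some successor in {w4}.
      s holds at w4, so Dia s is true at w0.

Yes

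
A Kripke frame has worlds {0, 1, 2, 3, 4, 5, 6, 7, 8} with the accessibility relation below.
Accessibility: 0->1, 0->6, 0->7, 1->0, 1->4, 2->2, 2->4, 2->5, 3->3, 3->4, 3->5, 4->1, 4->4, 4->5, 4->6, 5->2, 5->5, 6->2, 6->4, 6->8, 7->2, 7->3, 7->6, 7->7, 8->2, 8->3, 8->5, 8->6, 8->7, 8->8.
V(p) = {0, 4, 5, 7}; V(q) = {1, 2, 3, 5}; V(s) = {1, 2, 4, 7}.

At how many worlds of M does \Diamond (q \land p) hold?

5

Recall that \Diamond ψ holds at a world iff ψ holds at some accessible world.
Let φ = \Diamond (q \land p). Evaluate φ at each world:
  0 (successors {1, 6, 7}): φ is false.
  1 (successors {0, 4}): φ is false.
  2 (successors {2, 4, 5}): φ is true.
  3 (successors {3, 4, 5}): φ is true.
  4 (successors {1, 4, 5, 6}): φ is true.
  5 (successors {2, 5}): φ is true.
  6 (successors {2, 4, 8}): φ is false.
  7 (successors {2, 3, 6, 7}): φ is false.
  8 (successors {2, 3, 5, 6, 7, 8}): φ is true.
For instance, at 4:
  At 4: \Diamond (q \land p) requires q \land p at some successor in {1, 4, 5, 6}.
    q \land p holds at 5, so \Diamond (q \land p) is true at 4.
Satisfying worlds: {2, 3, 4, 5, 8}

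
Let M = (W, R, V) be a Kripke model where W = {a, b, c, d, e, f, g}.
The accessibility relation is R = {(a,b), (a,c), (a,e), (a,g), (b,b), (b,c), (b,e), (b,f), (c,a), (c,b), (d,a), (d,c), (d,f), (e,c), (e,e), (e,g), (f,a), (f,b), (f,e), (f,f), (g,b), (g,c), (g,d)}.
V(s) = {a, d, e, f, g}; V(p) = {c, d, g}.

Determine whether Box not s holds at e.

At e: Box not s requires not s at every successor {c, e, g}.
  not s fails at e, so Box not s is false at e.

No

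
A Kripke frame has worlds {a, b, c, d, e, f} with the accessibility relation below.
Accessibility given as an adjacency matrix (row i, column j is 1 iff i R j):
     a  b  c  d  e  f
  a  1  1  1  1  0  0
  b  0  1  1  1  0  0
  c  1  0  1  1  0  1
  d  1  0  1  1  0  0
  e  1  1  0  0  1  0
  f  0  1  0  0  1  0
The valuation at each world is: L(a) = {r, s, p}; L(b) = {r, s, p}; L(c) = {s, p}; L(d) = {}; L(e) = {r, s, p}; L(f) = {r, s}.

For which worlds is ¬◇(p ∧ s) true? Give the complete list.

Let φ = ¬◇(p ∧ s). Evaluate φ at each world:
  a (successors {a, b, c, d}): φ is false.
  b (successors {b, c, d}): φ is false.
  c (successors {a, c, d, f}): φ is false.
  d (successors {a, c, d}): φ is false.
  e (successors {a, b, e}): φ is false.
  f (successors {b, e}): φ is false.
For instance, at b:
  At b: ◇(p ∧ s) is true, so ¬◇(p ∧ s) is false.
    At b: ◇(p ∧ s) requires p ∧ s at some successor in {b, c, d}.
      p ∧ s holds at b, so ◇(p ∧ s) is true at b.
Satisfying worlds: none.

none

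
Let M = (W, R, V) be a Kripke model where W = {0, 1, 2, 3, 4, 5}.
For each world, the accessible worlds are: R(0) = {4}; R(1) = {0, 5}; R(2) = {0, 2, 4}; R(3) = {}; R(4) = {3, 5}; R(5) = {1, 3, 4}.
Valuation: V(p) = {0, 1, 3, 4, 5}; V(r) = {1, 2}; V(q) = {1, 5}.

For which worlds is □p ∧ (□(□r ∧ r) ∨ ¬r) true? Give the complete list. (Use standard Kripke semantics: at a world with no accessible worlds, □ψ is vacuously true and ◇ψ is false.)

Let φ = □p ∧ (□(□r ∧ r) ∨ ¬r). Evaluate φ at each world:
  0 (successors {4}): φ is true.
  1 (successors {0, 5}): φ is false.
  2 (successors {0, 2, 4}): φ is false.
  3 (successors ∅): φ is true.
  4 (successors {3, 5}): φ is true.
  5 (successors {1, 3, 4}): φ is true.
For instance, at 0:
  At 0: □p is true, □(□r ∧ r) ∨ ¬r is true, so □p ∧ (□(□r ∧ r) ∨ ¬r) is true.
    At 0: □p requires p at every successor {4}.
      At 4: p is true.
    So □p is true at 0.
    At 0: □(□r ∧ r) is false, ¬r is true, so □(□r ∧ r) ∨ ¬r is true.
      At 0: □(□r ∧ r) requires □r ∧ r at every successor {4}.
        □r ∧ r fails at 4, so □(□r ∧ r) is false at 0.
Satisfying worlds: {0, 3, 4, 5}

0, 3, 4, 5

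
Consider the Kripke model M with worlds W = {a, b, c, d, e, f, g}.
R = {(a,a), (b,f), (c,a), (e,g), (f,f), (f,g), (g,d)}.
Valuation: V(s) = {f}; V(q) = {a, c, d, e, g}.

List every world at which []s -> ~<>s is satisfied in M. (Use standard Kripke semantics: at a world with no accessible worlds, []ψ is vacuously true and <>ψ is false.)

a, c, d, e, f, g

Recall that []ψ holds at a world iff ψ holds at every accessible world, and <>ψ holds iff ψ holds at some accessible world.
Let φ = []s -> ~<>s. Evaluate φ at each world:
  a (successors {a}): φ is true.
  b (successors {f}): φ is false.
  c (successors {a}): φ is true.
  d (successors ∅): φ is true.
  e (successors {g}): φ is true.
  f (successors {f, g}): φ is true.
  g (successors {d}): φ is true.
For instance, at c:
  At c: []s is false, ~<>s is true, so []s -> ~<>s is true.
    At c: []s requires s at every successor {a}.
      s fails at a, so []s is false at c.
    At c: <>s is false, so ~<>s is true.
      At c: <>s requires s at some successor in {a}.
        At a: s is false.
      So <>s is false at c.
Satisfying worlds: {a, c, d, e, f, g}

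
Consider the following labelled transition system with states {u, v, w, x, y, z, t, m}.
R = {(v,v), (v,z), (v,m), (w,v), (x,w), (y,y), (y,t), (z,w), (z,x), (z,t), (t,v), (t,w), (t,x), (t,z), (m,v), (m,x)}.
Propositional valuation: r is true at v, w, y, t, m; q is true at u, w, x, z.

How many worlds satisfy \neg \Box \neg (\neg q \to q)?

5

Recall that \Box ψ holds at a world iff ψ holds at every accessible world, and \Diamond ψ holds iff ψ holds at some accessible world.
Let φ = \neg \Box \neg (\neg q \to q). Evaluate φ at each world:
  u (successors ∅): φ is false.
  v (successors {v, z, m}): φ is true.
  w (successors {v}): φ is false.
  x (successors {w}): φ is true.
  y (successors {y, t}): φ is false.
  z (successors {w, x, t}): φ is true.
  t (successors {v, w, x, z}): φ is true.
  m (successors {v, x}): φ is true.
For instance, at w:
  At w: \Box \neg (\neg q \to q) is true, so \neg \Box \neg (\neg q \to q) is false.
    At w: \Box \neg (\neg q \to q) requires \neg (\neg q \to q) at every successor {v}.
      At v: \neg (\neg q \to q) is true.
    So \Box \neg (\neg q \to q) is true at w.
Satisfying worlds: {v, x, z, t, m}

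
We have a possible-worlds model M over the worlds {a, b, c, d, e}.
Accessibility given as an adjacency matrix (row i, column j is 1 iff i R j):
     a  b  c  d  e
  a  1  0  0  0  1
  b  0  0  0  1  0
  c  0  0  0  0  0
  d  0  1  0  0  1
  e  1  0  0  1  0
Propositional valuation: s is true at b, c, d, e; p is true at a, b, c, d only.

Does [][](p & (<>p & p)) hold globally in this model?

No

Recall that []ψ holds at a world iff ψ holds at every accessible world, and <>ψ holds iff ψ holds at some accessible world.
Let φ = [][](p & (<>p & p)). Evaluate φ at each world:
  a (successors {a, e}): φ is false.
  b (successors {d}): φ is false.
  c (successors ∅): φ is true.
  d (successors {b, e}): φ is true.
  e (successors {a, d}): φ is false.
Detail at a (counterexample):
  At a: [][](p & (<>p & p)) requires [](p & (<>p & p)) at every successor {a, e}.
    [](p & (<>p & p)) fails at a, so [][](p & (<>p & p)) is false at a.
      At a: [](p & (<>p & p)) requires p & (<>p & p) at every successor {a, e}.
        p & (<>p & p) fails at e, so [](p & (<>p & p)) is false at a.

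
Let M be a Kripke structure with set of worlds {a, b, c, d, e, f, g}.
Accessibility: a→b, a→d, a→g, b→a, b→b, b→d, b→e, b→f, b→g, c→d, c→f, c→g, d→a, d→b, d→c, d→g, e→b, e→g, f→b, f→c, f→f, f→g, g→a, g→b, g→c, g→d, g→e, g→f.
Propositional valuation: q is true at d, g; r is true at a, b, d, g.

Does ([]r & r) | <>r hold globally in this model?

Yes

Recall that []ψ holds at a world iff ψ holds at every accessible world, and <>ψ holds iff ψ holds at some accessible world.
Let φ = ([]r & r) | <>r. Evaluate φ at each world:
  a (successors {b, d, g}): φ is true.
  b (successors {a, b, d, e, f, g}): φ is true.
  c (successors {d, f, g}): φ is true.
  d (successors {a, b, c, g}): φ is true.
  e (successors {b, g}): φ is true.
  f (successors {b, c, f, g}): φ is true.
  g (successors {a, b, c, d, e, f}): φ is true.
For instance, at a:
  At a: []r & r is true, <>r is true, so ([]r & r) | <>r is true.
    At a: []r is true, r is true, so []r & r is true.
      At a: []r requires r at every successor {b, d, g}.
        At b: r is true.
        At d: r is true.
        At g: r is true.
      So []r is true at a.
    At a: <>r requires r at some successor in {b, d, g}.
      r holds at b, so <>r is true at a.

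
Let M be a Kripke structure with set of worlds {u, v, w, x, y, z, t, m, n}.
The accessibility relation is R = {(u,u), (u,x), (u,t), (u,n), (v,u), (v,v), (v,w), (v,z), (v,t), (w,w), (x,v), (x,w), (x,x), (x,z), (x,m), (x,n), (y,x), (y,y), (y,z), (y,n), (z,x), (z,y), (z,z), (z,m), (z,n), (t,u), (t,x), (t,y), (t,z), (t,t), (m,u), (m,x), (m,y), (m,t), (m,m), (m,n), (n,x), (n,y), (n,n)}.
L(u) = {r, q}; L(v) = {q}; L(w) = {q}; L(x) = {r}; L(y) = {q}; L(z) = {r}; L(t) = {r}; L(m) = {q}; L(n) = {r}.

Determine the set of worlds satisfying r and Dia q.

u, x, z, t, n

Recall that Dia ψ holds at a world iff ψ holds at some accessible world.
Let φ = r and Dia q. Evaluate φ at each world:
  u (successors {u, x, t, n}): φ is true.
  v (successors {u, v, w, z, t}): φ is false.
  w (successors {w}): φ is false.
  x (successors {v, w, x, z, m, n}): φ is true.
  y (successors {x, y, z, n}): φ is false.
  z (successors {x, y, z, m, n}): φ is true.
  t (successors {u, x, y, z, t}): φ is true.
  m (successors {u, x, y, t, m, n}): φ is false.
  n (successors {x, y, n}): φ is true.
For instance, at z:
  At z: r is true, Dia q is true, so r and Dia q is true.
    At z: Dia q requires q at some successor in {x, y, z, m, n}.
      q holds at y, so Dia q is true at z.
Satisfying worlds: {u, x, z, t, n}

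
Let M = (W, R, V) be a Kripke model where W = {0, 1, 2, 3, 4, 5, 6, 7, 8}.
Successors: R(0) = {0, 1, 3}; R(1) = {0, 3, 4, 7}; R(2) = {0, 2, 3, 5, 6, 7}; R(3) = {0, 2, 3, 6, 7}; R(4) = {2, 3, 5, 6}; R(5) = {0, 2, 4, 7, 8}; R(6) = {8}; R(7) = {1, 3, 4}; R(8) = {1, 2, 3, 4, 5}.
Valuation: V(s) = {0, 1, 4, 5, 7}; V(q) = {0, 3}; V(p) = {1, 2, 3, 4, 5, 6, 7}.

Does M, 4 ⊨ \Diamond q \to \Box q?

No

At 4: \Diamond q is true, \Box q is false, so \Diamond q \to \Box q is false.
  At 4: \Diamond q requires q at some successor in {2, 3, 5, 6}.
    q holds at 3, so \Diamond q is true at 4.
  At 4: \Box q requires q at every successor {2, 3, 5, 6}.
    q fails at 2, so \Box q is false at 4.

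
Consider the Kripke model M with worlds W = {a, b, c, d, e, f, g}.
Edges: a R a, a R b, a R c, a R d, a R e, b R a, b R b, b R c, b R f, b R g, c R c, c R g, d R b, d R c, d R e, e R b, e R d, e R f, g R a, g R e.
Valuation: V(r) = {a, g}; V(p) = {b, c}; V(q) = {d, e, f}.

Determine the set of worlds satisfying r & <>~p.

a, g

Recall that <>ψ holds at a world iff ψ holds at some accessible world.
Let φ = r & <>~p. Evaluate φ at each world:
  a (successors {a, b, c, d, e}): φ is true.
  b (successors {a, b, c, f, g}): φ is false.
  c (successors {c, g}): φ is false.
  d (successors {b, c, e}): φ is false.
  e (successors {b, d, f}): φ is false.
  f (successors ∅): φ is false.
  g (successors {a, e}): φ is true.
For instance, at a:
  At a: r is true, <>~p is true, so r & <>~p is true.
    At a: <>~p requires ~p at some successor in {a, b, c, d, e}.
      ~p holds at a, so <>~p is true at a.
Satisfying worlds: {a, g}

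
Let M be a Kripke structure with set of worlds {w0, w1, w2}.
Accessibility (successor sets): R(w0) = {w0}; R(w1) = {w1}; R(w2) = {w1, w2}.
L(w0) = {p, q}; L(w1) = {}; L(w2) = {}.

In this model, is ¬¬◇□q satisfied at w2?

No

At w2: ¬◇□q is true, so ¬¬◇□q is false.
  At w2: ◇□q is false, so ¬◇□q is true.
    At w2: ◇□q requires □q at some successor in {w1, w2}.
      At w1: □q is false.
      At w2: □q is false.
    So ◇□q is false at w2.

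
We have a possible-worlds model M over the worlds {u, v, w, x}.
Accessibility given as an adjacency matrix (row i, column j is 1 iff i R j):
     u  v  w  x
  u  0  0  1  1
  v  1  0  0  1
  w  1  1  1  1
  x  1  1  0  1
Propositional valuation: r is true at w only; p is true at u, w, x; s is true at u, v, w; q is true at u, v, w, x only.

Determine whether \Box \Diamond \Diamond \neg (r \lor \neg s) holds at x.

At x: \Box \Diamond \Diamond \neg (r \lor \neg s) requires \Diamond \Diamond \neg (r \lor \neg s) at every successor {u, v, x}.
    At u: \Diamond \Diamond \neg (r \lor \neg s) requires \Diamond \neg (r \lor \neg s) at some successor in {w, x}.
      \Diamond \neg (r \lor \neg s) holds at w, so \Diamond \Diamond \neg (r \lor \neg s) is true at u.
    At v: \Diamond \Diamond \neg (r \lor \neg s) requires \Diamond \neg (r \lor \neg s) at some successor in {u, x}.
      \Diamond \neg (r \lor \neg s) holds at x, so \Diamond \Diamond \neg (r \lor \neg s) is true at v.
    At x: \Diamond \Diamond \neg (r \lor \neg s) requires \Diamond \neg (r \lor \neg s) at some successor in {u, v, x}.
      \Diamond \neg (r \lor \neg s) holds at v, so \Diamond \Diamond \neg (r \lor \neg s) is true at x.
So \Box \Diamond \Diamond \neg (r \lor \neg s) is true at x.

Yes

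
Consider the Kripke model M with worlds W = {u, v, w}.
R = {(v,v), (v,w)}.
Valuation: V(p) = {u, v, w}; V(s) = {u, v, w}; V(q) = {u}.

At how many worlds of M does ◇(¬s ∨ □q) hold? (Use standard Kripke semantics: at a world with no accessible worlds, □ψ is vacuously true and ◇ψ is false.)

Let φ = ◇(¬s ∨ □q). Evaluate φ at each world:
  u (successors ∅): φ is false.
  v (successors {v, w}): φ is true.
  w (successors ∅): φ is false.
For instance, at v:
  At v: ◇(¬s ∨ □q) requires ¬s ∨ □q at some successor in {v, w}.
    ¬s ∨ □q holds at w, so ◇(¬s ∨ □q) is true at v.
      At w: ¬s is false, □q is true, so ¬s ∨ □q is true.
Satisfying worlds: {v}

1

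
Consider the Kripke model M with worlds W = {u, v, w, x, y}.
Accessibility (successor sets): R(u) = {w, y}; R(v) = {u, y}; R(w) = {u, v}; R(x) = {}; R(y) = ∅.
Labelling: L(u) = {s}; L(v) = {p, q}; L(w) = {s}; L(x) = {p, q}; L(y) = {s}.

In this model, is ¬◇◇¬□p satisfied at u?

At u: ◇◇¬□p is true, so ¬◇◇¬□p is false.
  At u: ◇◇¬□p requires ◇¬□p at some successor in {w, y}.
    ◇¬□p holds at w, so ◇◇¬□p is true at u.
      At w: ◇¬□p requires ¬□p at some successor in {u, v}.
        ¬□p holds at u, so ◇¬□p is true at w.

No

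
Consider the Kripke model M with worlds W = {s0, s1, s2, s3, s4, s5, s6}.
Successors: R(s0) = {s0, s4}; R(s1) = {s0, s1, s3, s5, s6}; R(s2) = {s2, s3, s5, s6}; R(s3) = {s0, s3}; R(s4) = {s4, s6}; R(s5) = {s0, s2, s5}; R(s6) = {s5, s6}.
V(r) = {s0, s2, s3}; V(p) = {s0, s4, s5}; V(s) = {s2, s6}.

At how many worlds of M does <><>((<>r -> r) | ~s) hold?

Let φ = <><>((<>r -> r) | ~s). Evaluate φ at each world:
  s0 (successors {s0, s4}): φ is true.
  s1 (successors {s0, s1, s3, s5, s6}): φ is true.
  s2 (successors {s2, s3, s5, s6}): φ is true.
  s3 (successors {s0, s3}): φ is true.
  s4 (successors {s4, s6}): φ is true.
  s5 (successors {s0, s2, s5}): φ is true.
  s6 (successors {s5, s6}): φ is true.
For instance, at s4:
  At s4: <><>((<>r -> r) | ~s) requires <>((<>r -> r) | ~s) at some successor in {s4, s6}.
    <>((<>r -> r) | ~s) holds at s4, so <><>((<>r -> r) | ~s) is true at s4.
      At s4: <>((<>r -> r) | ~s) requires (<>r -> r) | ~s at some successor in {s4, s6}.
        (<>r -> r) | ~s holds at s4, so <>((<>r -> r) | ~s) is true at s4.
Satisfying worlds: {s0, s1, s2, s3, s4, s5, s6}

7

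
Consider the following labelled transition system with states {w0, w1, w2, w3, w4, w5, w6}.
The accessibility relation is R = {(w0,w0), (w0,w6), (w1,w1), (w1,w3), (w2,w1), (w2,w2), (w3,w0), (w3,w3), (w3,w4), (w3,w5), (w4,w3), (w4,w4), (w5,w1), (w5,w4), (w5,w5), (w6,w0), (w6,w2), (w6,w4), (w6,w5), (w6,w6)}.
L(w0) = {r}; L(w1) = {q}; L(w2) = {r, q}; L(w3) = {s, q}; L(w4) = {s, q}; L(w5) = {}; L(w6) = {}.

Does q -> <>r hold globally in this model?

No

Let φ = q -> <>r. Evaluate φ at each world:
  w0 (successors {w0, w6}): φ is true.
  w1 (successors {w1, w3}): φ is false.
  w2 (successors {w1, w2}): φ is true.
  w3 (successors {w0, w3, w4, w5}): φ is true.
  w4 (successors {w3, w4}): φ is false.
  w5 (successors {w1, w4, w5}): φ is true.
  w6 (successors {w0, w2, w4, w5, w6}): φ is true.
Detail at w1 (counterexample):
  At w1: q is true, <>r is false, so q -> <>r is false.
    At w1: <>r requires r at some successor in {w1, w3}.
      At w1: r is false.
      At w3: r is false.
    So <>r is false at w1.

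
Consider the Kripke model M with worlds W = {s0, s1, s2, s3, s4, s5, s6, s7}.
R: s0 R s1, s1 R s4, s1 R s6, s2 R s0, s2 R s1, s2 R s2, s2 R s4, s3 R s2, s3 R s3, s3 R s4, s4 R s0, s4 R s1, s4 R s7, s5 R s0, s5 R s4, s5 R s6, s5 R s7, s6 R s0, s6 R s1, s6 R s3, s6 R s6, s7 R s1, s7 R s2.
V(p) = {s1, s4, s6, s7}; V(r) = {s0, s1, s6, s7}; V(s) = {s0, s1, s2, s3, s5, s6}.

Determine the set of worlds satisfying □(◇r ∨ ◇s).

Recall that □ψ holds at a world iff ψ holds at every accessible world, and ◇ψ holds iff ψ holds at some accessible world.
Let φ = □(◇r ∨ ◇s). Evaluate φ at each world:
  s0 (successors {s1}): φ is true.
  s1 (successors {s4, s6}): φ is true.
  s2 (successors {s0, s1, s2, s4}): φ is true.
  s3 (successors {s2, s3, s4}): φ is true.
  s4 (successors {s0, s1, s7}): φ is true.
  s5 (successors {s0, s4, s6, s7}): φ is true.
  s6 (successors {s0, s1, s3, s6}): φ is true.
  s7 (successors {s1, s2}): φ is true.
For instance, at s3:
  At s3: □(◇r ∨ ◇s) requires ◇r ∨ ◇s at every successor {s2, s3, s4}.
      At s2: ◇r is true, ◇s is true, so ◇r ∨ ◇s is true.
      At s3: ◇r is false, ◇s is true, so ◇r ∨ ◇s is true.
      At s4: ◇r is true, ◇s is true, so ◇r ∨ ◇s is true.
  So □(◇r ∨ ◇s) is true at s3.
Satisfying worlds: {s0, s1, s2, s3, s4, s5, s6, s7}

s0, s1, s2, s3, s4, s5, s6, s7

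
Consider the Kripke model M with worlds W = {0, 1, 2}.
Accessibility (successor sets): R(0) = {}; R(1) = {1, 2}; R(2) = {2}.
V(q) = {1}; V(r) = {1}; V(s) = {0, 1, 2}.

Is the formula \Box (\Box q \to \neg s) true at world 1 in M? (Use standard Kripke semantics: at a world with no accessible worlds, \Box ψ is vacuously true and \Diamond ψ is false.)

Yes

At 1: \Box (\Box q \to \neg s) requires \Box q \to \neg s at every successor {1, 2}.
    At 1: \Box q is false, \neg s is false, so \Box q \to \neg s is true.
      At 1: \Box q requires q at every successor {1, 2}.
        q fails at 2, so \Box q is false at 1.
    At 2: \Box q is false, \neg s is false, so \Box q \to \neg s is true.
      At 2: \Box q requires q at every successor {2}.
        q fails at 2, so \Box q is false at 2.
So \Box (\Box q \to \neg s) is true at 1.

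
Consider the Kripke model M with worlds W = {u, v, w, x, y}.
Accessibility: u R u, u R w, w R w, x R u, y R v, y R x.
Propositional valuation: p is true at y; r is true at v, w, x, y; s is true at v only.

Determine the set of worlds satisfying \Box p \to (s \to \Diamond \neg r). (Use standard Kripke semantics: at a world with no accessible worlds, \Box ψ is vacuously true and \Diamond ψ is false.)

u, w, x, y

Let φ = \Box p \to (s \to \Diamond \neg r). Evaluate φ at each world:
  u (successors {u, w}): φ is true.
  v (successors ∅): φ is false.
  w (successors {w}): φ is true.
  x (successors {u}): φ is true.
  y (successors {v, x}): φ is true.
For instance, at y:
  At y: \Box p is false, s \to \Diamond \neg r is true, so \Box p \to (s \to \Diamond \neg r) is true.
    At y: \Box p requires p at every successor {v, x}.
      p fails at v, so \Box p is false at y.
    At y: s is false, \Diamond \neg r is false, so s \to \Diamond \neg r is true.
      At y: \Diamond \neg r requires \neg r at some successor in {v, x}.
        At v: \neg r is false.
        At x: \neg r is false.
      So \Diamond \neg r is false at y.
Satisfying worlds: {u, w, x, y}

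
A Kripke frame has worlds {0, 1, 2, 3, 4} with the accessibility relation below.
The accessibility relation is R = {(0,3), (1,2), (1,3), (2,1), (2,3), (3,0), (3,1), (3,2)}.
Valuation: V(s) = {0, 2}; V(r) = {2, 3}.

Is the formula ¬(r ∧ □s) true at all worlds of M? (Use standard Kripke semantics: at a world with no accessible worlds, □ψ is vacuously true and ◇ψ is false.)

Recall that □ψ holds at a world iff ψ holds at every accessible world, and ◇ψ holds iff ψ holds at some accessible world.
Let φ = ¬(r ∧ □s). Evaluate φ at each world:
  0 (successors {3}): φ is true.
  1 (successors {2, 3}): φ is true.
  2 (successors {1, 3}): φ is true.
  3 (successors {0, 1, 2}): φ is true.
  4 (successors ∅): φ is true.
For instance, at 1:
  At 1: r ∧ □s is false, so ¬(r ∧ □s) is true.
    At 1: r is false, □s is false, so r ∧ □s is false.
      At 1: □s requires s at every successor {2, 3}.
        s fails at 3, so □s is false at 1.

Yes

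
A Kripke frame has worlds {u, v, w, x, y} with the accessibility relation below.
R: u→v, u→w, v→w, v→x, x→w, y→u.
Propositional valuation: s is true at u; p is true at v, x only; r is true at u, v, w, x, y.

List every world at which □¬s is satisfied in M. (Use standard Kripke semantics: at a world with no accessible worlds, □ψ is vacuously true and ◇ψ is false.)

Let φ = □¬s. Evaluate φ at each world:
  u (successors {v, w}): φ is true.
  v (successors {w, x}): φ is true.
  w (successors ∅): φ is true.
  x (successors {w}): φ is true.
  y (successors {u}): φ is false.
For instance, at v:
  At v: □¬s requires ¬s at every successor {w, x}.
    At w: ¬s is true.
    At x: ¬s is true.
  So □¬s is true at v.
Satisfying worlds: {u, v, w, x}

u, v, w, x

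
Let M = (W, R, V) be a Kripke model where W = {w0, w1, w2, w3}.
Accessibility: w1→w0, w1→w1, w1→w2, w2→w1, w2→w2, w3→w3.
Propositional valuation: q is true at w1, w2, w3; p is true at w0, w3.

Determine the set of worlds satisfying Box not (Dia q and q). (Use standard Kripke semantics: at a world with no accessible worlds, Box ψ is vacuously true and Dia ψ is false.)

Let φ = Box not (Dia q and q). Evaluate φ at each world:
  w0 (successors ∅): φ is true.
  w1 (successors {w0, w1, w2}): φ is false.
  w2 (successors {w1, w2}): φ is false.
  w3 (successors {w3}): φ is false.
For instance, at w2:
  At w2: Box not (Dia q and q) requires not (Dia q and q) at every successor {w1, w2}.
    not (Dia q and q) fails at w1, so Box not (Dia q and q) is false at w2.
      At w1: Dia q and q is true, so not (Dia q and q) is false.
Satisfying worlds: {w0}

w0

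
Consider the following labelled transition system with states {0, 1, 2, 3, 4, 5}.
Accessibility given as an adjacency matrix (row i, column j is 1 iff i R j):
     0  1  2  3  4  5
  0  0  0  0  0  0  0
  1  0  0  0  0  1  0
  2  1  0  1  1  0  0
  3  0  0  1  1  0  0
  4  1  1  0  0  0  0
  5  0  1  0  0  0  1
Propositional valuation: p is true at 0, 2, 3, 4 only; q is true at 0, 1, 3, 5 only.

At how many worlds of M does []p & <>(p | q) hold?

3

Recall that []ψ holds at a world iff ψ holds at every accessible world, and <>ψ holds iff ψ holds at some accessible world.
Let φ = []p & <>(p | q). Evaluate φ at each world:
  0 (successors ∅): φ is false.
  1 (successors {4}): φ is true.
  2 (successors {0, 2, 3}): φ is true.
  3 (successors {2, 3}): φ is true.
  4 (successors {0, 1}): φ is false.
  5 (successors {1, 5}): φ is false.
For instance, at 1:
  At 1: []p is true, <>(p | q) is true, so []p & <>(p | q) is true.
    At 1: []p requires p at every successor {4}.
      At 4: p is true.
    So []p is true at 1.
    At 1: <>(p | q) requires p | q at some successor in {4}.
      p | q holds at 4, so <>(p | q) is true at 1.
Satisfying worlds: {1, 2, 3}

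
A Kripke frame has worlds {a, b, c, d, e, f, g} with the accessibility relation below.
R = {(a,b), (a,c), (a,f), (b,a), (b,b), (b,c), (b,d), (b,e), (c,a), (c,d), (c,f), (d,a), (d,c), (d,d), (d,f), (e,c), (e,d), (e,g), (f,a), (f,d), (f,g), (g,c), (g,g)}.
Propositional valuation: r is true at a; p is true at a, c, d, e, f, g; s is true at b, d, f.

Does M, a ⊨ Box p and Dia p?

No

Recall that Box ψ holds at a world iff ψ holds at every accessible world, and Dia ψ holds iff ψ holds at some accessible world.
At a: Box p is false, Dia p is true, so Box p and Dia p is false.
  At a: Box p requires p at every successor {b, c, f}.
    p fails at b, so Box p is false at a.
  At a: Dia p requires p at some successor in {b, c, f}.
    p holds at c, so Dia p is true at a.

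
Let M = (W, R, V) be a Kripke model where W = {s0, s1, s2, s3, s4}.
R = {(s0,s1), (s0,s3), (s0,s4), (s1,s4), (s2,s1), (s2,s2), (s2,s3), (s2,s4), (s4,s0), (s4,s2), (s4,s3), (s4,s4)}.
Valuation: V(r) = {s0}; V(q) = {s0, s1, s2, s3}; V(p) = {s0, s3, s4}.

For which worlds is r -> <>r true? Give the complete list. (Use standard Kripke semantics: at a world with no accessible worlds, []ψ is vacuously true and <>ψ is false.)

Let φ = r -> <>r. Evaluate φ at each world:
  s0 (successors {s1, s3, s4}): φ is false.
  s1 (successors {s4}): φ is true.
  s2 (successors {s1, s2, s3, s4}): φ is true.
  s3 (successors ∅): φ is true.
  s4 (successors {s0, s2, s3, s4}): φ is true.
For instance, at s4:
  At s4: r is false, <>r is true, so r -> <>r is true.
    At s4: <>r requires r at some successor in {s0, s2, s3, s4}.
      r holds at s0, so <>r is true at s4.
Satisfying worlds: {s1, s2, s3, s4}

s1, s2, s3, s4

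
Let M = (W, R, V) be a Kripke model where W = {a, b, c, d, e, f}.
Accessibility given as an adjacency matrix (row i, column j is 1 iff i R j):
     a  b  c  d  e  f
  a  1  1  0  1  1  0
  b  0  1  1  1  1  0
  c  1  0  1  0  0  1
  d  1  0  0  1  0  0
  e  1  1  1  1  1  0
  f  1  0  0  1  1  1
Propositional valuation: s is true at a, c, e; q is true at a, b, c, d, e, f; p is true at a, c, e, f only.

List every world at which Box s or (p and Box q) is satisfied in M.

Recall that Box ψ holds at a world iff ψ holds at every accessible world, and Dia ψ holds iff ψ holds at some accessible world.
Let φ = Box s or (p and Box q). Evaluate φ at each world:
  a (successors {a, b, d, e}): φ is true.
  b (successors {b, c, d, e}): φ is false.
  c (successors {a, c, f}): φ is true.
  d (successors {a, d}): φ is false.
  e (successors {a, b, c, d, e}): φ is true.
  f (successors {a, d, e, f}): φ is true.
For instance, at d:
  At d: Box s is false, p and Box q is false, so Box s or (p and Box q) is false.
    At d: Box s requires s at every successor {a, d}.
      s fails at d, so Box s is false at d.
    At d: p is false, Box q is true, so p and Box q is false.
      At d: Box q requires q at every successor {a, d}.
        At a: q is true.
        At d: q is true.
      So Box q is true at d.
Satisfying worlds: {a, c, e, f}

a, c, e, f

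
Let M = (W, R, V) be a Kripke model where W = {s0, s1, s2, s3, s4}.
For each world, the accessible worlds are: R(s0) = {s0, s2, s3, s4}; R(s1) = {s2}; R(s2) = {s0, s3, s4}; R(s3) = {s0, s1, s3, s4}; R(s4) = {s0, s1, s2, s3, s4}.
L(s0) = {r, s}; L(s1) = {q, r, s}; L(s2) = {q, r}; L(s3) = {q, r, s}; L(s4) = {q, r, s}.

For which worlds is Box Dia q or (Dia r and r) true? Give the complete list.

Let φ = Box Dia q or (Dia r and r). Evaluate φ at each world:
  s0 (successors {s0, s2, s3, s4}): φ is true.
  s1 (successors {s2}): φ is true.
  s2 (successors {s0, s3, s4}): φ is true.
  s3 (successors {s0, s1, s3, s4}): φ is true.
  s4 (successors {s0, s1, s2, s3, s4}): φ is true.
For instance, at s2:
  At s2: Box Dia q is true, Dia r and r is true, so Box Dia q or (Dia r and r) is true.
    At s2: Box Dia q requires Dia q at every successor {s0, s3, s4}.
      At s0: Dia q is true.
      At s3: Dia q is true.
      At s4: Dia q is true.
    So Box Dia q is true at s2.
    At s2: Dia r is true, r is true, so Dia r and r is true.
      At s2: Dia r requires r at some successor in {s0, s3, s4}.
        r holds at s0, so Dia r is true at s2.
Satisfying worlds: {s0, s1, s2, s3, s4}

s0, s1, s2, s3, s4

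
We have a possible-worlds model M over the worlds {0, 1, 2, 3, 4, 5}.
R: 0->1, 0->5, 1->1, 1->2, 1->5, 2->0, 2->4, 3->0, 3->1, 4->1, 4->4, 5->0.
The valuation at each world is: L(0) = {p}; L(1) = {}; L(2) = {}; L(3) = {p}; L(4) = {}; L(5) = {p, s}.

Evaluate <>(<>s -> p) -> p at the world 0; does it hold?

Recall that <>ψ holds at a world iff ψ holds at some accessible world.
At 0: <>(<>s -> p) is true, p is true, so <>(<>s -> p) -> p is true.
  At 0: <>(<>s -> p) requires <>s -> p at some successor in {1, 5}.
    <>s -> p holds at 5, so <>(<>s -> p) is true at 0.
      At 5: <>s is false, p is true, so <>s -> p is true.

Yes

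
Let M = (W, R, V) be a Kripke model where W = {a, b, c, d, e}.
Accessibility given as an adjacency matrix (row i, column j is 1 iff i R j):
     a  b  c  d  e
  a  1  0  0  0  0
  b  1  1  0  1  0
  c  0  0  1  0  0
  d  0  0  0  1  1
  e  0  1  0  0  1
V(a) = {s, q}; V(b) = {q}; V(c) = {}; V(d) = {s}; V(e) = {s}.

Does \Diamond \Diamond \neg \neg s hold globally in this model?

Let φ = \Diamond \Diamond \neg \neg s. Evaluate φ at each world:
  a (successors {a}): φ is true.
  b (successors {a, b, d}): φ is true.
  c (successors {c}): φ is false.
  d (successors {d, e}): φ is true.
  e (successors {b, e}): φ is true.
Detail at c (counterexample):
  At c: \Diamond \Diamond \neg \neg s requires \Diamond \neg \neg s at some successor in {c}.
    At c: \Diamond \neg \neg s is false.
  So \Diamond \Diamond \neg \neg s is false at c.

No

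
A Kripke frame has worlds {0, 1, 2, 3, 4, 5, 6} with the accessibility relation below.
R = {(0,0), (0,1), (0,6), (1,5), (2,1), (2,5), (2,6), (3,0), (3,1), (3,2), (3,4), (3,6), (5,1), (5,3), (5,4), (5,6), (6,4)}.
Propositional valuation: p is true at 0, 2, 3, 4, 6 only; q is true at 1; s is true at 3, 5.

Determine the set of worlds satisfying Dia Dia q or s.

0, 1, 2, 3, 5

Recall that Dia ψ holds at a world iff ψ holds at some accessible world.
Let φ = Dia Dia q or s. Evaluate φ at each world:
  0 (successors {0, 1, 6}): φ is true.
  1 (successors {5}): φ is true.
  2 (successors {1, 5, 6}): φ is true.
  3 (successors {0, 1, 2, 4, 6}): φ is true.
  4 (successors ∅): φ is false.
  5 (successors {1, 3, 4, 6}): φ is true.
  6 (successors {4}): φ is false.
For instance, at 0:
  At 0: Dia Dia q is true, s is false, so Dia Dia q or s is true.
    At 0: Dia Dia q requires Dia q at some successor in {0, 1, 6}.
      Dia q holds at 0, so Dia Dia q is true at 0.
Satisfying worlds: {0, 1, 2, 3, 5}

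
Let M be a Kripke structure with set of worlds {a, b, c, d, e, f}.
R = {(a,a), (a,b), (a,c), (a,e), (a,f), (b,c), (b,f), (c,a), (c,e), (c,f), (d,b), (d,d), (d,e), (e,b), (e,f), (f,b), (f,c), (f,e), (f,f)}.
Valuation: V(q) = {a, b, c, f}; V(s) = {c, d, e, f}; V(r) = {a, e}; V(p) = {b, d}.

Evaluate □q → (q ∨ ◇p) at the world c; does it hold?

Yes

Recall that □ψ holds at a world iff ψ holds at every accessible world, and ◇ψ holds iff ψ holds at some accessible world.
At c: □q is false, q ∨ ◇p is true, so □q → (q ∨ ◇p) is true.
  At c: □q requires q at every successor {a, e, f}.
    q fails at e, so □q is false at c.
  At c: q is true, ◇p is false, so q ∨ ◇p is true.
    At c: ◇p requires p at some successor in {a, e, f}.
      At a: p is false.
      At e: p is false.
      At f: p is false.
    So ◇p is false at c.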